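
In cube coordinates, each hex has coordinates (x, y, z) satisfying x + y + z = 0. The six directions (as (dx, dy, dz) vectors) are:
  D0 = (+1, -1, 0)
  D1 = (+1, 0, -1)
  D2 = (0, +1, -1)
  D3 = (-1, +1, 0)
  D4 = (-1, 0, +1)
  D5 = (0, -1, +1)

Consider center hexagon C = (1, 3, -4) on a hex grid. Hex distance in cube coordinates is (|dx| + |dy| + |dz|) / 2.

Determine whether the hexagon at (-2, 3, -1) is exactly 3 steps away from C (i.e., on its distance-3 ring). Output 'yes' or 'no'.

|px - cx| = |-2 - 1| = 3
|py - cy| = |3 - 3| = 0
|pz - cz| = |-1 - (-4)| = 3
distance = (3+0+3)/2 = 6/2 = 3
radius = 3; distance == radius -> yes

Answer: yes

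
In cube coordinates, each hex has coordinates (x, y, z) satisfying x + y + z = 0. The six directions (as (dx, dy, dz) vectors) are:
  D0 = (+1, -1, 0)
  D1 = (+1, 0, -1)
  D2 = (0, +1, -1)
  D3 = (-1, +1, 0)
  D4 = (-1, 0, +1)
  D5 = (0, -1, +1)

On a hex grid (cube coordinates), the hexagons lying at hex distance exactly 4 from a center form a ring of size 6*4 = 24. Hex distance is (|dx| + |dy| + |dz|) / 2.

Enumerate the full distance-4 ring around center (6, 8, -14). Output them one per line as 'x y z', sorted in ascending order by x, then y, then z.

Answer: 2 8 -10
2 9 -11
2 10 -12
2 11 -13
2 12 -14
3 7 -10
3 12 -15
4 6 -10
4 12 -16
5 5 -10
5 12 -17
6 4 -10
6 12 -18
7 4 -11
7 11 -18
8 4 -12
8 10 -18
9 4 -13
9 9 -18
10 4 -14
10 5 -15
10 6 -16
10 7 -17
10 8 -18

Derivation:
Walk ring at distance 4 from (6, 8, -14):
Start at center + D4*4 = (2, 8, -10)
  hex 0: (2, 8, -10)
  hex 1: (3, 7, -10)
  hex 2: (4, 6, -10)
  hex 3: (5, 5, -10)
  hex 4: (6, 4, -10)
  hex 5: (7, 4, -11)
  hex 6: (8, 4, -12)
  hex 7: (9, 4, -13)
  hex 8: (10, 4, -14)
  hex 9: (10, 5, -15)
  hex 10: (10, 6, -16)
  hex 11: (10, 7, -17)
  hex 12: (10, 8, -18)
  hex 13: (9, 9, -18)
  hex 14: (8, 10, -18)
  hex 15: (7, 11, -18)
  hex 16: (6, 12, -18)
  hex 17: (5, 12, -17)
  hex 18: (4, 12, -16)
  hex 19: (3, 12, -15)
  hex 20: (2, 12, -14)
  hex 21: (2, 11, -13)
  hex 22: (2, 10, -12)
  hex 23: (2, 9, -11)
Sorted: 24 hexes.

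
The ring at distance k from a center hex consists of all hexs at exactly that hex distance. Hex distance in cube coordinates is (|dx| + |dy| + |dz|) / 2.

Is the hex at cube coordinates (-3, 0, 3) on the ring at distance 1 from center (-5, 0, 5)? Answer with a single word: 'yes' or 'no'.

|px - cx| = |-3 - (-5)| = 2
|py - cy| = |0 - 0| = 0
|pz - cz| = |3 - 5| = 2
distance = (2+0+2)/2 = 4/2 = 2
radius = 1; distance != radius -> no

Answer: no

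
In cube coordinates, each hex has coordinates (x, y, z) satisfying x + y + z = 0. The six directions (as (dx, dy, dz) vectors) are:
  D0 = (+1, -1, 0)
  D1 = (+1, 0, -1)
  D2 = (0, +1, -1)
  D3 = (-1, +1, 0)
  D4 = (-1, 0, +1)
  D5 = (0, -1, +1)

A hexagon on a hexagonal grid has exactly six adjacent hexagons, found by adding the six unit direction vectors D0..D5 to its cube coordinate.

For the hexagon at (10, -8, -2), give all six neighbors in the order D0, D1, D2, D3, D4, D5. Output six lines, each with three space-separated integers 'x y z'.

Center: (10, -8, -2). Add each direction:
  D0: (10, -8, -2) + (1, -1, 0) = (11, -9, -2)
  D1: (10, -8, -2) + (1, 0, -1) = (11, -8, -3)
  D2: (10, -8, -2) + (0, 1, -1) = (10, -7, -3)
  D3: (10, -8, -2) + (-1, 1, 0) = (9, -7, -2)
  D4: (10, -8, -2) + (-1, 0, 1) = (9, -8, -1)
  D5: (10, -8, -2) + (0, -1, 1) = (10, -9, -1)

Answer: 11 -9 -2
11 -8 -3
10 -7 -3
9 -7 -2
9 -8 -1
10 -9 -1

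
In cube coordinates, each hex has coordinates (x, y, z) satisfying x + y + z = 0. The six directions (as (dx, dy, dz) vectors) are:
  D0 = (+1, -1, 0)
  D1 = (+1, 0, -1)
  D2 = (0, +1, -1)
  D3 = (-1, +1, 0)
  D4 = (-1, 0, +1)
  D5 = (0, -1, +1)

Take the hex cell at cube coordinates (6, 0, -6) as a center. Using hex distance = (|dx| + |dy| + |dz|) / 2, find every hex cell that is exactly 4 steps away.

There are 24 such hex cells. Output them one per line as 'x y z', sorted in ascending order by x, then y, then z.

Answer: 2 0 -2
2 1 -3
2 2 -4
2 3 -5
2 4 -6
3 -1 -2
3 4 -7
4 -2 -2
4 4 -8
5 -3 -2
5 4 -9
6 -4 -2
6 4 -10
7 -4 -3
7 3 -10
8 -4 -4
8 2 -10
9 -4 -5
9 1 -10
10 -4 -6
10 -3 -7
10 -2 -8
10 -1 -9
10 0 -10

Derivation:
Walk ring at distance 4 from (6, 0, -6):
Start at center + D4*4 = (2, 0, -2)
  hex 0: (2, 0, -2)
  hex 1: (3, -1, -2)
  hex 2: (4, -2, -2)
  hex 3: (5, -3, -2)
  hex 4: (6, -4, -2)
  hex 5: (7, -4, -3)
  hex 6: (8, -4, -4)
  hex 7: (9, -4, -5)
  hex 8: (10, -4, -6)
  hex 9: (10, -3, -7)
  hex 10: (10, -2, -8)
  hex 11: (10, -1, -9)
  hex 12: (10, 0, -10)
  hex 13: (9, 1, -10)
  hex 14: (8, 2, -10)
  hex 15: (7, 3, -10)
  hex 16: (6, 4, -10)
  hex 17: (5, 4, -9)
  hex 18: (4, 4, -8)
  hex 19: (3, 4, -7)
  hex 20: (2, 4, -6)
  hex 21: (2, 3, -5)
  hex 22: (2, 2, -4)
  hex 23: (2, 1, -3)
Sorted: 24 hexes.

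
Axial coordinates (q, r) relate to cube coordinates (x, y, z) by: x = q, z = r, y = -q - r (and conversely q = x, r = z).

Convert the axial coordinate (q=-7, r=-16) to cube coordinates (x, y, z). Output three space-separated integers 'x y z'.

Answer: -7 23 -16

Derivation:
x = q = -7
z = r = -16
y = -x - z = -(-7) - (-16) = 23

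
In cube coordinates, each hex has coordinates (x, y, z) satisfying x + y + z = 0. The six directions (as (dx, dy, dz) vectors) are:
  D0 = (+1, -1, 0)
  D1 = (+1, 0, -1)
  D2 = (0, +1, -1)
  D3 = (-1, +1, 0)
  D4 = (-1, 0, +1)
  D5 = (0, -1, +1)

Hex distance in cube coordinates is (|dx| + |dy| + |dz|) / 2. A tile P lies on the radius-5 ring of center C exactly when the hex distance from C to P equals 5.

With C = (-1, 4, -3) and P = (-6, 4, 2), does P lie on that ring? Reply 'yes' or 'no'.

Answer: yes

Derivation:
|px - cx| = |-6 - (-1)| = 5
|py - cy| = |4 - 4| = 0
|pz - cz| = |2 - (-3)| = 5
distance = (5+0+5)/2 = 10/2 = 5
radius = 5; distance == radius -> yes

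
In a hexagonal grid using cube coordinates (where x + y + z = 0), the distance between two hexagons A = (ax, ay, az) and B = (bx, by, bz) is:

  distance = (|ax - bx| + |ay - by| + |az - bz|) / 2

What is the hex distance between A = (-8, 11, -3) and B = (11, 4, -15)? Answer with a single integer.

Answer: 19

Derivation:
|ax - bx| = |-8 - 11| = 19
|ay - by| = |11 - 4| = 7
|az - bz| = |-3 - (-15)| = 12
distance = (19 + 7 + 12) / 2 = 38 / 2 = 19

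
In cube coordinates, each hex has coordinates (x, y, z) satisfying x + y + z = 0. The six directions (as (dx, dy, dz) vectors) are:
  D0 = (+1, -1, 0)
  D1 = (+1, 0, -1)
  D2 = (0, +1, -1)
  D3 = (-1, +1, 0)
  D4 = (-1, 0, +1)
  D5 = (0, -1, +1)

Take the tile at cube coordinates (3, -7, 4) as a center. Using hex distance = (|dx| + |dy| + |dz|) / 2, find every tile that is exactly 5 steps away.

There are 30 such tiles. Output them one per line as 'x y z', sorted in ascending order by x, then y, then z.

Walk ring at distance 5 from (3, -7, 4):
Start at center + D4*5 = (-2, -7, 9)
  hex 0: (-2, -7, 9)
  hex 1: (-1, -8, 9)
  hex 2: (0, -9, 9)
  hex 3: (1, -10, 9)
  hex 4: (2, -11, 9)
  hex 5: (3, -12, 9)
  hex 6: (4, -12, 8)
  hex 7: (5, -12, 7)
  hex 8: (6, -12, 6)
  hex 9: (7, -12, 5)
  hex 10: (8, -12, 4)
  hex 11: (8, -11, 3)
  hex 12: (8, -10, 2)
  hex 13: (8, -9, 1)
  hex 14: (8, -8, 0)
  hex 15: (8, -7, -1)
  hex 16: (7, -6, -1)
  hex 17: (6, -5, -1)
  hex 18: (5, -4, -1)
  hex 19: (4, -3, -1)
  hex 20: (3, -2, -1)
  hex 21: (2, -2, 0)
  hex 22: (1, -2, 1)
  hex 23: (0, -2, 2)
  hex 24: (-1, -2, 3)
  hex 25: (-2, -2, 4)
  hex 26: (-2, -3, 5)
  hex 27: (-2, -4, 6)
  hex 28: (-2, -5, 7)
  hex 29: (-2, -6, 8)
Sorted: 30 hexes.

Answer: -2 -7 9
-2 -6 8
-2 -5 7
-2 -4 6
-2 -3 5
-2 -2 4
-1 -8 9
-1 -2 3
0 -9 9
0 -2 2
1 -10 9
1 -2 1
2 -11 9
2 -2 0
3 -12 9
3 -2 -1
4 -12 8
4 -3 -1
5 -12 7
5 -4 -1
6 -12 6
6 -5 -1
7 -12 5
7 -6 -1
8 -12 4
8 -11 3
8 -10 2
8 -9 1
8 -8 0
8 -7 -1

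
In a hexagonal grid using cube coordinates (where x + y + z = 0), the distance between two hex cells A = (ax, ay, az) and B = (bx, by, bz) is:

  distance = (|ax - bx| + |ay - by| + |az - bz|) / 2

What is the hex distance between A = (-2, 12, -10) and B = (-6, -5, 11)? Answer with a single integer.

Answer: 21

Derivation:
|ax - bx| = |-2 - (-6)| = 4
|ay - by| = |12 - (-5)| = 17
|az - bz| = |-10 - 11| = 21
distance = (4 + 17 + 21) / 2 = 42 / 2 = 21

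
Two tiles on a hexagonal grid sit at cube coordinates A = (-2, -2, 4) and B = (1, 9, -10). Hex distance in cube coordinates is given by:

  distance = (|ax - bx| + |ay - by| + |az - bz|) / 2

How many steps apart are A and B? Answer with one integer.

|ax - bx| = |-2 - 1| = 3
|ay - by| = |-2 - 9| = 11
|az - bz| = |4 - (-10)| = 14
distance = (3 + 11 + 14) / 2 = 28 / 2 = 14

Answer: 14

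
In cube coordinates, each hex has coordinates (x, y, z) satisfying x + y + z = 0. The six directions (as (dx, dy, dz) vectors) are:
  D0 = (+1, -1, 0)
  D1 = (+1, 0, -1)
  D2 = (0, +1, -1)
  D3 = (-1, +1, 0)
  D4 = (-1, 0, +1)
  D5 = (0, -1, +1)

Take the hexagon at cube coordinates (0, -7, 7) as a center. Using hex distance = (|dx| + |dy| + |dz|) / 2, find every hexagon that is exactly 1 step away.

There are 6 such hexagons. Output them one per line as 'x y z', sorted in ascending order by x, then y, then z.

Walk ring at distance 1 from (0, -7, 7):
Start at center + D4*1 = (-1, -7, 8)
  hex 0: (-1, -7, 8)
  hex 1: (0, -8, 8)
  hex 2: (1, -8, 7)
  hex 3: (1, -7, 6)
  hex 4: (0, -6, 6)
  hex 5: (-1, -6, 7)
Sorted: 6 hexes.

Answer: -1 -7 8
-1 -6 7
0 -8 8
0 -6 6
1 -8 7
1 -7 6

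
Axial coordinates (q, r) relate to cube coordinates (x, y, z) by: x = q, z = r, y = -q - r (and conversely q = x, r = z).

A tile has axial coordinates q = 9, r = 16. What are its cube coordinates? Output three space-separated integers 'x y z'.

x = q = 9
z = r = 16
y = -x - z = -(9) - (16) = -25

Answer: 9 -25 16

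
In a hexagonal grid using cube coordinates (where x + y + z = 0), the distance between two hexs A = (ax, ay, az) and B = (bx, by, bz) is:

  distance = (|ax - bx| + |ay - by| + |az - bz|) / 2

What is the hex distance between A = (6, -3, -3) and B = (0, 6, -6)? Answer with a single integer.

Answer: 9

Derivation:
|ax - bx| = |6 - 0| = 6
|ay - by| = |-3 - 6| = 9
|az - bz| = |-3 - (-6)| = 3
distance = (6 + 9 + 3) / 2 = 18 / 2 = 9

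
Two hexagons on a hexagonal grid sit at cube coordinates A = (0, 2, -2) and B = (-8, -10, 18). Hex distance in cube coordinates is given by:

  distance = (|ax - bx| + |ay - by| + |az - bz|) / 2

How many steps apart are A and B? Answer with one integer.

|ax - bx| = |0 - (-8)| = 8
|ay - by| = |2 - (-10)| = 12
|az - bz| = |-2 - 18| = 20
distance = (8 + 12 + 20) / 2 = 40 / 2 = 20

Answer: 20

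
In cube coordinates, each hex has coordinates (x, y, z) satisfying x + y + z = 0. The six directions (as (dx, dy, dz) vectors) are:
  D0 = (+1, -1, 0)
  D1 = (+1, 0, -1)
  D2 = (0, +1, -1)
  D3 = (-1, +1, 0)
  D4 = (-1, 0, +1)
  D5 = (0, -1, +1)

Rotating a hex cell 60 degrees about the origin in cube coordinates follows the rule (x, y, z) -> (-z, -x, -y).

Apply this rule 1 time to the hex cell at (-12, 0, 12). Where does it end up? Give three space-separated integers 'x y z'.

Start: (-12, 0, 12)
Step 1: (-12, 0, 12) -> (-(12), -(-12), -(0)) = (-12, 12, 0)

Answer: -12 12 0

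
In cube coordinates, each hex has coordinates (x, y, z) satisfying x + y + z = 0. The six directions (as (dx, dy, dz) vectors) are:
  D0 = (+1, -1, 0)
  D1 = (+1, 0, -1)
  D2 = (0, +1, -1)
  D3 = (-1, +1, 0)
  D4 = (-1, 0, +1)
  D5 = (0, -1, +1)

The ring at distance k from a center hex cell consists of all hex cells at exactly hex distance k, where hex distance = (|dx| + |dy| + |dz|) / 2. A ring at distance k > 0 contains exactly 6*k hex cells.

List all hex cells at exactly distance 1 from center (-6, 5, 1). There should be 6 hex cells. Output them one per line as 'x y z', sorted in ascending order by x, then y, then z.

Answer: -7 5 2
-7 6 1
-6 4 2
-6 6 0
-5 4 1
-5 5 0

Derivation:
Walk ring at distance 1 from (-6, 5, 1):
Start at center + D4*1 = (-7, 5, 2)
  hex 0: (-7, 5, 2)
  hex 1: (-6, 4, 2)
  hex 2: (-5, 4, 1)
  hex 3: (-5, 5, 0)
  hex 4: (-6, 6, 0)
  hex 5: (-7, 6, 1)
Sorted: 6 hexes.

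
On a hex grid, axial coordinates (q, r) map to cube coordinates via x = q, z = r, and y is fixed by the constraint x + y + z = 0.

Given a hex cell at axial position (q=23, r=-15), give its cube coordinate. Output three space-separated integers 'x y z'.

x = q = 23
z = r = -15
y = -x - z = -(23) - (-15) = -8

Answer: 23 -8 -15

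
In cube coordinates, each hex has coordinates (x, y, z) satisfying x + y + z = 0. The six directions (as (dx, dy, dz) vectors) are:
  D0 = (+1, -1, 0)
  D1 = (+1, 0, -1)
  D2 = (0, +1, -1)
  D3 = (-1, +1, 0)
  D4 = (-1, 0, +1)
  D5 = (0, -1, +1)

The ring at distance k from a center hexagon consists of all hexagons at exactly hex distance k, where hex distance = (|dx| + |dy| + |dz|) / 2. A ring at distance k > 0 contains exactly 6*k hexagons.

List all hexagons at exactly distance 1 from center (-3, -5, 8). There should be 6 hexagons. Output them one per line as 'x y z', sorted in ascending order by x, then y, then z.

Answer: -4 -5 9
-4 -4 8
-3 -6 9
-3 -4 7
-2 -6 8
-2 -5 7

Derivation:
Walk ring at distance 1 from (-3, -5, 8):
Start at center + D4*1 = (-4, -5, 9)
  hex 0: (-4, -5, 9)
  hex 1: (-3, -6, 9)
  hex 2: (-2, -6, 8)
  hex 3: (-2, -5, 7)
  hex 4: (-3, -4, 7)
  hex 5: (-4, -4, 8)
Sorted: 6 hexes.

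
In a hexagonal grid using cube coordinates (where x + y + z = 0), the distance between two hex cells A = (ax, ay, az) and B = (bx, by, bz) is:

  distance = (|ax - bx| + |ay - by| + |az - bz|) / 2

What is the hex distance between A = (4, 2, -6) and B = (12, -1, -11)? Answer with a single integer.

|ax - bx| = |4 - 12| = 8
|ay - by| = |2 - (-1)| = 3
|az - bz| = |-6 - (-11)| = 5
distance = (8 + 3 + 5) / 2 = 16 / 2 = 8

Answer: 8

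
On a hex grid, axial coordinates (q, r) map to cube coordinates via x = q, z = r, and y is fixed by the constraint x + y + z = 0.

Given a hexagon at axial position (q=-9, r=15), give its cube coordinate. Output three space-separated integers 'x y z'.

x = q = -9
z = r = 15
y = -x - z = -(-9) - (15) = -6

Answer: -9 -6 15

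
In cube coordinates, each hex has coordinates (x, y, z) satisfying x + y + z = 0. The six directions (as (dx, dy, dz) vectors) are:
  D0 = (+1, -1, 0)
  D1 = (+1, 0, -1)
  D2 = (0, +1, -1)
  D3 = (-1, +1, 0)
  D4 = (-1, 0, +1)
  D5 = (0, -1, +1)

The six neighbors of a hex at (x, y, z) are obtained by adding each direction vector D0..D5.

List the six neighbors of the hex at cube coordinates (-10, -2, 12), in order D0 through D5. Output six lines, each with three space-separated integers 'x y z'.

Center: (-10, -2, 12). Add each direction:
  D0: (-10, -2, 12) + (1, -1, 0) = (-9, -3, 12)
  D1: (-10, -2, 12) + (1, 0, -1) = (-9, -2, 11)
  D2: (-10, -2, 12) + (0, 1, -1) = (-10, -1, 11)
  D3: (-10, -2, 12) + (-1, 1, 0) = (-11, -1, 12)
  D4: (-10, -2, 12) + (-1, 0, 1) = (-11, -2, 13)
  D5: (-10, -2, 12) + (0, -1, 1) = (-10, -3, 13)

Answer: -9 -3 12
-9 -2 11
-10 -1 11
-11 -1 12
-11 -2 13
-10 -3 13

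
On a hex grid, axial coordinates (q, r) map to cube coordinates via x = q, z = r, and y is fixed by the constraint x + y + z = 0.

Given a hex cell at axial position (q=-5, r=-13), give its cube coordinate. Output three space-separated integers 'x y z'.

Answer: -5 18 -13

Derivation:
x = q = -5
z = r = -13
y = -x - z = -(-5) - (-13) = 18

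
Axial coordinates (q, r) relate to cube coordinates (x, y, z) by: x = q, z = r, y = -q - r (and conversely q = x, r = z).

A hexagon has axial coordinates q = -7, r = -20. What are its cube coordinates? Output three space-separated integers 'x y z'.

Answer: -7 27 -20

Derivation:
x = q = -7
z = r = -20
y = -x - z = -(-7) - (-20) = 27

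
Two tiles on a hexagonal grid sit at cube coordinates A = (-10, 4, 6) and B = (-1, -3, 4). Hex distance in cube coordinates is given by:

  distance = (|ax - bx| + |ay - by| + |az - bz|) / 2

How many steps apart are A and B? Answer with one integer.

|ax - bx| = |-10 - (-1)| = 9
|ay - by| = |4 - (-3)| = 7
|az - bz| = |6 - 4| = 2
distance = (9 + 7 + 2) / 2 = 18 / 2 = 9

Answer: 9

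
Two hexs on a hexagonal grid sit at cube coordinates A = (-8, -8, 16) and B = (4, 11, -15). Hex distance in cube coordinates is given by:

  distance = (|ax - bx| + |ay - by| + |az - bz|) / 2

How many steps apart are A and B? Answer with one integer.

Answer: 31

Derivation:
|ax - bx| = |-8 - 4| = 12
|ay - by| = |-8 - 11| = 19
|az - bz| = |16 - (-15)| = 31
distance = (12 + 19 + 31) / 2 = 62 / 2 = 31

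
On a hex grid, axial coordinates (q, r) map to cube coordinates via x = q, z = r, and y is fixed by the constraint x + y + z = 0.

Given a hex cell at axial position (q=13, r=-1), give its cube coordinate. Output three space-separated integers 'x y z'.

Answer: 13 -12 -1

Derivation:
x = q = 13
z = r = -1
y = -x - z = -(13) - (-1) = -12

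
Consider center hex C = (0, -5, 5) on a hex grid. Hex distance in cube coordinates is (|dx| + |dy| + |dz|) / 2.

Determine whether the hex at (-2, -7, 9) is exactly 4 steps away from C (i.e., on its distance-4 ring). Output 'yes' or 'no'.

|px - cx| = |-2 - 0| = 2
|py - cy| = |-7 - (-5)| = 2
|pz - cz| = |9 - 5| = 4
distance = (2+2+4)/2 = 8/2 = 4
radius = 4; distance == radius -> yes

Answer: yes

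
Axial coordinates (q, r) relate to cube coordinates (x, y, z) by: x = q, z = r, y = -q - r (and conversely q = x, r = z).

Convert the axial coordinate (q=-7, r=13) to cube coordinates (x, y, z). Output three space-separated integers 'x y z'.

Answer: -7 -6 13

Derivation:
x = q = -7
z = r = 13
y = -x - z = -(-7) - (13) = -6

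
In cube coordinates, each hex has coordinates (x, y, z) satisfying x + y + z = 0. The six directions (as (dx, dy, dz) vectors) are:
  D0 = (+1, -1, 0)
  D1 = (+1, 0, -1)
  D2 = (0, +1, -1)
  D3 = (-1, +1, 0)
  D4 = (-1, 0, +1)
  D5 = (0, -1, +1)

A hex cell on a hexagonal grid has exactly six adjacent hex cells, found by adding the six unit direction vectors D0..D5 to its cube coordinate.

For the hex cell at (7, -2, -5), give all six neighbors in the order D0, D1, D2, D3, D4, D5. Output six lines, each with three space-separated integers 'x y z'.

Center: (7, -2, -5). Add each direction:
  D0: (7, -2, -5) + (1, -1, 0) = (8, -3, -5)
  D1: (7, -2, -5) + (1, 0, -1) = (8, -2, -6)
  D2: (7, -2, -5) + (0, 1, -1) = (7, -1, -6)
  D3: (7, -2, -5) + (-1, 1, 0) = (6, -1, -5)
  D4: (7, -2, -5) + (-1, 0, 1) = (6, -2, -4)
  D5: (7, -2, -5) + (0, -1, 1) = (7, -3, -4)

Answer: 8 -3 -5
8 -2 -6
7 -1 -6
6 -1 -5
6 -2 -4
7 -3 -4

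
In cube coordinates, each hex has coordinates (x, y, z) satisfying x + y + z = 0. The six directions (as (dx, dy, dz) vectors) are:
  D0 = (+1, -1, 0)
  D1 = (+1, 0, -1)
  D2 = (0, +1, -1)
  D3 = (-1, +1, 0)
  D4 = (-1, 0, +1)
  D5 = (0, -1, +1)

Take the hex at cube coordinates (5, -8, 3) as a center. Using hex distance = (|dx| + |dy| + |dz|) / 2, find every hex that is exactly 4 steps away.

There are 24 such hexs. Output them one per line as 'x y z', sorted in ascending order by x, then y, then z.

Walk ring at distance 4 from (5, -8, 3):
Start at center + D4*4 = (1, -8, 7)
  hex 0: (1, -8, 7)
  hex 1: (2, -9, 7)
  hex 2: (3, -10, 7)
  hex 3: (4, -11, 7)
  hex 4: (5, -12, 7)
  hex 5: (6, -12, 6)
  hex 6: (7, -12, 5)
  hex 7: (8, -12, 4)
  hex 8: (9, -12, 3)
  hex 9: (9, -11, 2)
  hex 10: (9, -10, 1)
  hex 11: (9, -9, 0)
  hex 12: (9, -8, -1)
  hex 13: (8, -7, -1)
  hex 14: (7, -6, -1)
  hex 15: (6, -5, -1)
  hex 16: (5, -4, -1)
  hex 17: (4, -4, 0)
  hex 18: (3, -4, 1)
  hex 19: (2, -4, 2)
  hex 20: (1, -4, 3)
  hex 21: (1, -5, 4)
  hex 22: (1, -6, 5)
  hex 23: (1, -7, 6)
Sorted: 24 hexes.

Answer: 1 -8 7
1 -7 6
1 -6 5
1 -5 4
1 -4 3
2 -9 7
2 -4 2
3 -10 7
3 -4 1
4 -11 7
4 -4 0
5 -12 7
5 -4 -1
6 -12 6
6 -5 -1
7 -12 5
7 -6 -1
8 -12 4
8 -7 -1
9 -12 3
9 -11 2
9 -10 1
9 -9 0
9 -8 -1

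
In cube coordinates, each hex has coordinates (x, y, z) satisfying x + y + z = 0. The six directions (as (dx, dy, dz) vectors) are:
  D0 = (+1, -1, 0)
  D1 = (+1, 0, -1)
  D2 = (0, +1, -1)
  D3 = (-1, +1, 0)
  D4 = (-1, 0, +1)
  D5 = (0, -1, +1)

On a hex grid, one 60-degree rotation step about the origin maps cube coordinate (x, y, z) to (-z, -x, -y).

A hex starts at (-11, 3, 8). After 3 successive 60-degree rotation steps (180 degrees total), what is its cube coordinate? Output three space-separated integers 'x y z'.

Answer: 11 -3 -8

Derivation:
Start: (-11, 3, 8)
Step 1: (-11, 3, 8) -> (-(8), -(-11), -(3)) = (-8, 11, -3)
Step 2: (-8, 11, -3) -> (-(-3), -(-8), -(11)) = (3, 8, -11)
Step 3: (3, 8, -11) -> (-(-11), -(3), -(8)) = (11, -3, -8)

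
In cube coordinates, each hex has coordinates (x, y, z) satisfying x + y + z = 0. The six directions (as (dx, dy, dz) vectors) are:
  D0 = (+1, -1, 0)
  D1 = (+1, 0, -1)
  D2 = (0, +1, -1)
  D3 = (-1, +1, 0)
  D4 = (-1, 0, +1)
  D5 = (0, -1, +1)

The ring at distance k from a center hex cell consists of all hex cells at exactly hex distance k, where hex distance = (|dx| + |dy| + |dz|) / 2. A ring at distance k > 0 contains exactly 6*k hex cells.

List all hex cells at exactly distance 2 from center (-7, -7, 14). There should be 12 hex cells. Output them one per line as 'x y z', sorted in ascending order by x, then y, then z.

Walk ring at distance 2 from (-7, -7, 14):
Start at center + D4*2 = (-9, -7, 16)
  hex 0: (-9, -7, 16)
  hex 1: (-8, -8, 16)
  hex 2: (-7, -9, 16)
  hex 3: (-6, -9, 15)
  hex 4: (-5, -9, 14)
  hex 5: (-5, -8, 13)
  hex 6: (-5, -7, 12)
  hex 7: (-6, -6, 12)
  hex 8: (-7, -5, 12)
  hex 9: (-8, -5, 13)
  hex 10: (-9, -5, 14)
  hex 11: (-9, -6, 15)
Sorted: 12 hexes.

Answer: -9 -7 16
-9 -6 15
-9 -5 14
-8 -8 16
-8 -5 13
-7 -9 16
-7 -5 12
-6 -9 15
-6 -6 12
-5 -9 14
-5 -8 13
-5 -7 12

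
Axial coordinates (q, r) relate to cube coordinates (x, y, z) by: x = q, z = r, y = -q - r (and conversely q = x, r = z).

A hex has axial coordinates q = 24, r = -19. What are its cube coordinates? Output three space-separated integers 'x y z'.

x = q = 24
z = r = -19
y = -x - z = -(24) - (-19) = -5

Answer: 24 -5 -19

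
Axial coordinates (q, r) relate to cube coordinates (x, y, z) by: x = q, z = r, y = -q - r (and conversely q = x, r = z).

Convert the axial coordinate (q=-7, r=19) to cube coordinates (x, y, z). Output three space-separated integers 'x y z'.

x = q = -7
z = r = 19
y = -x - z = -(-7) - (19) = -12

Answer: -7 -12 19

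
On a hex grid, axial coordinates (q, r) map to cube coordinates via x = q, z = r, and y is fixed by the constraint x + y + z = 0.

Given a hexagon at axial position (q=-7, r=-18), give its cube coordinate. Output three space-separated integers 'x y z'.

x = q = -7
z = r = -18
y = -x - z = -(-7) - (-18) = 25

Answer: -7 25 -18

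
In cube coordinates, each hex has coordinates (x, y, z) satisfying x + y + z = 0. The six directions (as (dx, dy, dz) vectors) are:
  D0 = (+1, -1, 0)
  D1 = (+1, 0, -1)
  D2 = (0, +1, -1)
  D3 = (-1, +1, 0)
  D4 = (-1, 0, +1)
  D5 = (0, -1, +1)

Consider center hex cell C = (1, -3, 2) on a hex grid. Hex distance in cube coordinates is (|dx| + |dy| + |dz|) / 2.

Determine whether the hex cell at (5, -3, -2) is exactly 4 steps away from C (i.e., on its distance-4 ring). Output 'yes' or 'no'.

Answer: yes

Derivation:
|px - cx| = |5 - 1| = 4
|py - cy| = |-3 - (-3)| = 0
|pz - cz| = |-2 - 2| = 4
distance = (4+0+4)/2 = 8/2 = 4
radius = 4; distance == radius -> yes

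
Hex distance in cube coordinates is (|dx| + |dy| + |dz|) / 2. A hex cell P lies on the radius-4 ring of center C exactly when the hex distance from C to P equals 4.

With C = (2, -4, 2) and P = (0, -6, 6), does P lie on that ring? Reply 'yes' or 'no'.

|px - cx| = |0 - 2| = 2
|py - cy| = |-6 - (-4)| = 2
|pz - cz| = |6 - 2| = 4
distance = (2+2+4)/2 = 8/2 = 4
radius = 4; distance == radius -> yes

Answer: yes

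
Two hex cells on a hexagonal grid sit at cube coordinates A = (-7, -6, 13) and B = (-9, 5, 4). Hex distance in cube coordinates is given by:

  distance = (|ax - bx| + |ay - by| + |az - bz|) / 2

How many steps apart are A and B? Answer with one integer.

Answer: 11

Derivation:
|ax - bx| = |-7 - (-9)| = 2
|ay - by| = |-6 - 5| = 11
|az - bz| = |13 - 4| = 9
distance = (2 + 11 + 9) / 2 = 22 / 2 = 11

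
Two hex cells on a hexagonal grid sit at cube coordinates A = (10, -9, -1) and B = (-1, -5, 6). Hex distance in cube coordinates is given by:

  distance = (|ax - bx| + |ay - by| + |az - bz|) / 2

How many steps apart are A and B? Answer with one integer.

|ax - bx| = |10 - (-1)| = 11
|ay - by| = |-9 - (-5)| = 4
|az - bz| = |-1 - 6| = 7
distance = (11 + 4 + 7) / 2 = 22 / 2 = 11

Answer: 11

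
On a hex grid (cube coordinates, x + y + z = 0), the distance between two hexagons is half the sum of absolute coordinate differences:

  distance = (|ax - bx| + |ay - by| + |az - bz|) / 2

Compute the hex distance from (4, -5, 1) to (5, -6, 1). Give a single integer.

Answer: 1

Derivation:
|ax - bx| = |4 - 5| = 1
|ay - by| = |-5 - (-6)| = 1
|az - bz| = |1 - 1| = 0
distance = (1 + 1 + 0) / 2 = 2 / 2 = 1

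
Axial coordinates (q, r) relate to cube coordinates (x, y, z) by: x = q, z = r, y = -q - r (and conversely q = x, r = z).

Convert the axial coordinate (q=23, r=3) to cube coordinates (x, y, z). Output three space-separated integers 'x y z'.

x = q = 23
z = r = 3
y = -x - z = -(23) - (3) = -26

Answer: 23 -26 3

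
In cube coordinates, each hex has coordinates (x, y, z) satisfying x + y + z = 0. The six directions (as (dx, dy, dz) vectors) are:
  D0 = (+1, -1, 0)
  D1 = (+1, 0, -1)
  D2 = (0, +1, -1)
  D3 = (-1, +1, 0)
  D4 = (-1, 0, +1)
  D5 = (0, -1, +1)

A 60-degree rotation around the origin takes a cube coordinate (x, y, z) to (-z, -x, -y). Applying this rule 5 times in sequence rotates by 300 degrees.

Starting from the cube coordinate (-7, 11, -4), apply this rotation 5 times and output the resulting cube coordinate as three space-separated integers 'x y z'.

Start: (-7, 11, -4)
Step 1: (-7, 11, -4) -> (-(-4), -(-7), -(11)) = (4, 7, -11)
Step 2: (4, 7, -11) -> (-(-11), -(4), -(7)) = (11, -4, -7)
Step 3: (11, -4, -7) -> (-(-7), -(11), -(-4)) = (7, -11, 4)
Step 4: (7, -11, 4) -> (-(4), -(7), -(-11)) = (-4, -7, 11)
Step 5: (-4, -7, 11) -> (-(11), -(-4), -(-7)) = (-11, 4, 7)

Answer: -11 4 7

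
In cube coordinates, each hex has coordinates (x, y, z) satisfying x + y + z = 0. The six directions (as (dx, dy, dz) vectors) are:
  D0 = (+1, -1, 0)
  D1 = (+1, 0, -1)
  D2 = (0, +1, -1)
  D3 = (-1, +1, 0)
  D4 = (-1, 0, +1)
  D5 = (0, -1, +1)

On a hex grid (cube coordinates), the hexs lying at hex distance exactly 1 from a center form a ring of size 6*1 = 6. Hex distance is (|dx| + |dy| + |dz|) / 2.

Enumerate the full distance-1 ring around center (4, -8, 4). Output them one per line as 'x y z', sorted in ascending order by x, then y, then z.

Walk ring at distance 1 from (4, -8, 4):
Start at center + D4*1 = (3, -8, 5)
  hex 0: (3, -8, 5)
  hex 1: (4, -9, 5)
  hex 2: (5, -9, 4)
  hex 3: (5, -8, 3)
  hex 4: (4, -7, 3)
  hex 5: (3, -7, 4)
Sorted: 6 hexes.

Answer: 3 -8 5
3 -7 4
4 -9 5
4 -7 3
5 -9 4
5 -8 3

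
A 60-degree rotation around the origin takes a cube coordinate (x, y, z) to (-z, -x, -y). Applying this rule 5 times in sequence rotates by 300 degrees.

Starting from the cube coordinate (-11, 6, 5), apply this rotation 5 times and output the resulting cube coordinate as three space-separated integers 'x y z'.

Answer: -6 -5 11

Derivation:
Start: (-11, 6, 5)
Step 1: (-11, 6, 5) -> (-(5), -(-11), -(6)) = (-5, 11, -6)
Step 2: (-5, 11, -6) -> (-(-6), -(-5), -(11)) = (6, 5, -11)
Step 3: (6, 5, -11) -> (-(-11), -(6), -(5)) = (11, -6, -5)
Step 4: (11, -6, -5) -> (-(-5), -(11), -(-6)) = (5, -11, 6)
Step 5: (5, -11, 6) -> (-(6), -(5), -(-11)) = (-6, -5, 11)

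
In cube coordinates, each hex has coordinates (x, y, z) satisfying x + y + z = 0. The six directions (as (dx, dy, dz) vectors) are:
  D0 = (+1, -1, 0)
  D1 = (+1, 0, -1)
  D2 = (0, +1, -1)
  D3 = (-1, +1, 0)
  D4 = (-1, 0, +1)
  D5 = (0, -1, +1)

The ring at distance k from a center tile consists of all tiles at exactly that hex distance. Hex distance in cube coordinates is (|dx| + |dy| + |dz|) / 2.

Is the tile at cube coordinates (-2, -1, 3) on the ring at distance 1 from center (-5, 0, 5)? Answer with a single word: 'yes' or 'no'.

|px - cx| = |-2 - (-5)| = 3
|py - cy| = |-1 - 0| = 1
|pz - cz| = |3 - 5| = 2
distance = (3+1+2)/2 = 6/2 = 3
radius = 1; distance != radius -> no

Answer: no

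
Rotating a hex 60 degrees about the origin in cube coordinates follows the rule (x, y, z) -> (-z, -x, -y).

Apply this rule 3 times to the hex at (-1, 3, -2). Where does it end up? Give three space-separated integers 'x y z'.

Start: (-1, 3, -2)
Step 1: (-1, 3, -2) -> (-(-2), -(-1), -(3)) = (2, 1, -3)
Step 2: (2, 1, -3) -> (-(-3), -(2), -(1)) = (3, -2, -1)
Step 3: (3, -2, -1) -> (-(-1), -(3), -(-2)) = (1, -3, 2)

Answer: 1 -3 2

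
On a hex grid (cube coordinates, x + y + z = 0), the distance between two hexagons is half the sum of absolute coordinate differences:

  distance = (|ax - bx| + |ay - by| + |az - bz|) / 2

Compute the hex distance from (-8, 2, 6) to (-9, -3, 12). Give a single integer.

Answer: 6

Derivation:
|ax - bx| = |-8 - (-9)| = 1
|ay - by| = |2 - (-3)| = 5
|az - bz| = |6 - 12| = 6
distance = (1 + 5 + 6) / 2 = 12 / 2 = 6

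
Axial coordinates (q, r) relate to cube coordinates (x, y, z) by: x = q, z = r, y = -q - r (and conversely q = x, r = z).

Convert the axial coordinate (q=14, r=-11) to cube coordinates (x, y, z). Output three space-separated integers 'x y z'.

Answer: 14 -3 -11

Derivation:
x = q = 14
z = r = -11
y = -x - z = -(14) - (-11) = -3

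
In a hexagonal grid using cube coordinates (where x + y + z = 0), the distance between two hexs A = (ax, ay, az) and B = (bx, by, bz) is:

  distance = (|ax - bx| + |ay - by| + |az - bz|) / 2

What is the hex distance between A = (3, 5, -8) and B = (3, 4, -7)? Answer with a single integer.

Answer: 1

Derivation:
|ax - bx| = |3 - 3| = 0
|ay - by| = |5 - 4| = 1
|az - bz| = |-8 - (-7)| = 1
distance = (0 + 1 + 1) / 2 = 2 / 2 = 1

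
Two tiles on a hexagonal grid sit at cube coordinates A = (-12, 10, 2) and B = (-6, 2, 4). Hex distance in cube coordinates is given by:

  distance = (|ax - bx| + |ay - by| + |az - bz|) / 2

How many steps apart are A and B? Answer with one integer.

Answer: 8

Derivation:
|ax - bx| = |-12 - (-6)| = 6
|ay - by| = |10 - 2| = 8
|az - bz| = |2 - 4| = 2
distance = (6 + 8 + 2) / 2 = 16 / 2 = 8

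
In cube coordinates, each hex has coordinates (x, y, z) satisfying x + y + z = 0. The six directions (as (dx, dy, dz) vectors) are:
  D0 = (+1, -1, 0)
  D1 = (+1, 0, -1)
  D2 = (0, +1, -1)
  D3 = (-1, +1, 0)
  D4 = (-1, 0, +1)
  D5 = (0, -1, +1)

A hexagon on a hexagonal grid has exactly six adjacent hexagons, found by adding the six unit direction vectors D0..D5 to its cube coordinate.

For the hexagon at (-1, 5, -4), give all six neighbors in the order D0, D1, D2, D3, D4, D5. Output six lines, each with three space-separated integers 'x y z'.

Answer: 0 4 -4
0 5 -5
-1 6 -5
-2 6 -4
-2 5 -3
-1 4 -3

Derivation:
Center: (-1, 5, -4). Add each direction:
  D0: (-1, 5, -4) + (1, -1, 0) = (0, 4, -4)
  D1: (-1, 5, -4) + (1, 0, -1) = (0, 5, -5)
  D2: (-1, 5, -4) + (0, 1, -1) = (-1, 6, -5)
  D3: (-1, 5, -4) + (-1, 1, 0) = (-2, 6, -4)
  D4: (-1, 5, -4) + (-1, 0, 1) = (-2, 5, -3)
  D5: (-1, 5, -4) + (0, -1, 1) = (-1, 4, -3)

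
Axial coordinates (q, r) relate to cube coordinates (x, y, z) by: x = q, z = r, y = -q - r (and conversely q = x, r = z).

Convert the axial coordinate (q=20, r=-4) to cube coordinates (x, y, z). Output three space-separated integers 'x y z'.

Answer: 20 -16 -4

Derivation:
x = q = 20
z = r = -4
y = -x - z = -(20) - (-4) = -16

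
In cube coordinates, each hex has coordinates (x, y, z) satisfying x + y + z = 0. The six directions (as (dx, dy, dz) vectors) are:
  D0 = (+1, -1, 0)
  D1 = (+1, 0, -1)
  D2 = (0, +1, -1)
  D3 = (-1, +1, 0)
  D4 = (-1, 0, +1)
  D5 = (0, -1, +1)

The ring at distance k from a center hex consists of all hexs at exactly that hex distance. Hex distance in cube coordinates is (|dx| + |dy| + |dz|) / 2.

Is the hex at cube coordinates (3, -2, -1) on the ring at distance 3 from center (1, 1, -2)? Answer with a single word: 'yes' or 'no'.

Answer: yes

Derivation:
|px - cx| = |3 - 1| = 2
|py - cy| = |-2 - 1| = 3
|pz - cz| = |-1 - (-2)| = 1
distance = (2+3+1)/2 = 6/2 = 3
radius = 3; distance == radius -> yes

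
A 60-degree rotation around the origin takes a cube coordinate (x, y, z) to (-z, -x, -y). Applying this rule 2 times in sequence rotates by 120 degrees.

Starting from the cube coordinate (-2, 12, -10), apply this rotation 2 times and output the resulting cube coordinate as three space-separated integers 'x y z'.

Start: (-2, 12, -10)
Step 1: (-2, 12, -10) -> (-(-10), -(-2), -(12)) = (10, 2, -12)
Step 2: (10, 2, -12) -> (-(-12), -(10), -(2)) = (12, -10, -2)

Answer: 12 -10 -2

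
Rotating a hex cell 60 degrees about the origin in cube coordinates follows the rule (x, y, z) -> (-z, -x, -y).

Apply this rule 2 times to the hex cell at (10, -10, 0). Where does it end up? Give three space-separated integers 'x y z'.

Answer: -10 0 10

Derivation:
Start: (10, -10, 0)
Step 1: (10, -10, 0) -> (-(0), -(10), -(-10)) = (0, -10, 10)
Step 2: (0, -10, 10) -> (-(10), -(0), -(-10)) = (-10, 0, 10)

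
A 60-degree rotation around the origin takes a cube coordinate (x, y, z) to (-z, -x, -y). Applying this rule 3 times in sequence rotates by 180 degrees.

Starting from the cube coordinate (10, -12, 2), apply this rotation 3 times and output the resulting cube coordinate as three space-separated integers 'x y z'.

Answer: -10 12 -2

Derivation:
Start: (10, -12, 2)
Step 1: (10, -12, 2) -> (-(2), -(10), -(-12)) = (-2, -10, 12)
Step 2: (-2, -10, 12) -> (-(12), -(-2), -(-10)) = (-12, 2, 10)
Step 3: (-12, 2, 10) -> (-(10), -(-12), -(2)) = (-10, 12, -2)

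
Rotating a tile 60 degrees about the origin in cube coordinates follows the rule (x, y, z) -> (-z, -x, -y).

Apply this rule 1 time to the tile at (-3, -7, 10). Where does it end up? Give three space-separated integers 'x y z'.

Start: (-3, -7, 10)
Step 1: (-3, -7, 10) -> (-(10), -(-3), -(-7)) = (-10, 3, 7)

Answer: -10 3 7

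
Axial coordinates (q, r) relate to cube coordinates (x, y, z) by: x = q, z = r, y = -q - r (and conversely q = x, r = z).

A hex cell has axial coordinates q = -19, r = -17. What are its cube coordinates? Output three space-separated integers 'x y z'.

x = q = -19
z = r = -17
y = -x - z = -(-19) - (-17) = 36

Answer: -19 36 -17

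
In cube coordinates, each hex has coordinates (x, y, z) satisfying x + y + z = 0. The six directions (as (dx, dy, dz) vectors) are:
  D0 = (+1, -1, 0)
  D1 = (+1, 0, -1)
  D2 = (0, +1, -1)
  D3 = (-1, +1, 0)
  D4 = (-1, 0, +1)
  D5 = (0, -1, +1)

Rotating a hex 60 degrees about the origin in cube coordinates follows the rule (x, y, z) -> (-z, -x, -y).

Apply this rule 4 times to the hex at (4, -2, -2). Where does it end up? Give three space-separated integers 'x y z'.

Answer: -2 4 -2

Derivation:
Start: (4, -2, -2)
Step 1: (4, -2, -2) -> (-(-2), -(4), -(-2)) = (2, -4, 2)
Step 2: (2, -4, 2) -> (-(2), -(2), -(-4)) = (-2, -2, 4)
Step 3: (-2, -2, 4) -> (-(4), -(-2), -(-2)) = (-4, 2, 2)
Step 4: (-4, 2, 2) -> (-(2), -(-4), -(2)) = (-2, 4, -2)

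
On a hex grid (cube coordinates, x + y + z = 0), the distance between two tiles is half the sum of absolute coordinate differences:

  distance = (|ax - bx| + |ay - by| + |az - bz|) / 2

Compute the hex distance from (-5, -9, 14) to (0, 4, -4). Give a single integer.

|ax - bx| = |-5 - 0| = 5
|ay - by| = |-9 - 4| = 13
|az - bz| = |14 - (-4)| = 18
distance = (5 + 13 + 18) / 2 = 36 / 2 = 18

Answer: 18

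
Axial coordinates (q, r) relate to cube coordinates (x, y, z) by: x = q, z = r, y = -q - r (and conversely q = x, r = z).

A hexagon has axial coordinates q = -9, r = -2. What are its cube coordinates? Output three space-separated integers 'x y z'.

Answer: -9 11 -2

Derivation:
x = q = -9
z = r = -2
y = -x - z = -(-9) - (-2) = 11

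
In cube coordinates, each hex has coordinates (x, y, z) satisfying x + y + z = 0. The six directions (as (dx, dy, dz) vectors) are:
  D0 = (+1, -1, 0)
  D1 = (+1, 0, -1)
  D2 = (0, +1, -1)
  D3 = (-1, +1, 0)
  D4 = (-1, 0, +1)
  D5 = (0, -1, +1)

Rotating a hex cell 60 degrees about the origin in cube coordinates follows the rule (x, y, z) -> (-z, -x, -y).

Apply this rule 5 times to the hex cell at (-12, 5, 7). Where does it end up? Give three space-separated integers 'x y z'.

Start: (-12, 5, 7)
Step 1: (-12, 5, 7) -> (-(7), -(-12), -(5)) = (-7, 12, -5)
Step 2: (-7, 12, -5) -> (-(-5), -(-7), -(12)) = (5, 7, -12)
Step 3: (5, 7, -12) -> (-(-12), -(5), -(7)) = (12, -5, -7)
Step 4: (12, -5, -7) -> (-(-7), -(12), -(-5)) = (7, -12, 5)
Step 5: (7, -12, 5) -> (-(5), -(7), -(-12)) = (-5, -7, 12)

Answer: -5 -7 12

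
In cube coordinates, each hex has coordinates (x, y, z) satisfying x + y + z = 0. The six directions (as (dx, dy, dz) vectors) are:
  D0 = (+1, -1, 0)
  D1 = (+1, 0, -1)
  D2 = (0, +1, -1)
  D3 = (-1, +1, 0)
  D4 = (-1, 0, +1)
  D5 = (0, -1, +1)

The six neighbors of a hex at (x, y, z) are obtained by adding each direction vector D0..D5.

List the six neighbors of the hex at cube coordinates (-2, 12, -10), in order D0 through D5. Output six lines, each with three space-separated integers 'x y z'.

Answer: -1 11 -10
-1 12 -11
-2 13 -11
-3 13 -10
-3 12 -9
-2 11 -9

Derivation:
Center: (-2, 12, -10). Add each direction:
  D0: (-2, 12, -10) + (1, -1, 0) = (-1, 11, -10)
  D1: (-2, 12, -10) + (1, 0, -1) = (-1, 12, -11)
  D2: (-2, 12, -10) + (0, 1, -1) = (-2, 13, -11)
  D3: (-2, 12, -10) + (-1, 1, 0) = (-3, 13, -10)
  D4: (-2, 12, -10) + (-1, 0, 1) = (-3, 12, -9)
  D5: (-2, 12, -10) + (0, -1, 1) = (-2, 11, -9)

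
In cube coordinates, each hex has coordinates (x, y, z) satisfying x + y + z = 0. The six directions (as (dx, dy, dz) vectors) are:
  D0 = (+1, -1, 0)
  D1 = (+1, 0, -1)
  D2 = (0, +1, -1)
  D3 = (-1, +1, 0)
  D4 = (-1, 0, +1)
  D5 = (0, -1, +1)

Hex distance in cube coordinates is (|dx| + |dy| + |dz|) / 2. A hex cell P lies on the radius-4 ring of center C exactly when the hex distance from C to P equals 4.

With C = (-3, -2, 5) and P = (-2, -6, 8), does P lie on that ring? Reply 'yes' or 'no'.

Answer: yes

Derivation:
|px - cx| = |-2 - (-3)| = 1
|py - cy| = |-6 - (-2)| = 4
|pz - cz| = |8 - 5| = 3
distance = (1+4+3)/2 = 8/2 = 4
radius = 4; distance == radius -> yes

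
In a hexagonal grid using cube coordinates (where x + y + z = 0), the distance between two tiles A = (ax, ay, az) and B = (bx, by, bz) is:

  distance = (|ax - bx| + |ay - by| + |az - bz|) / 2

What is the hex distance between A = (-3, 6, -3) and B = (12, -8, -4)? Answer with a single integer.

Answer: 15

Derivation:
|ax - bx| = |-3 - 12| = 15
|ay - by| = |6 - (-8)| = 14
|az - bz| = |-3 - (-4)| = 1
distance = (15 + 14 + 1) / 2 = 30 / 2 = 15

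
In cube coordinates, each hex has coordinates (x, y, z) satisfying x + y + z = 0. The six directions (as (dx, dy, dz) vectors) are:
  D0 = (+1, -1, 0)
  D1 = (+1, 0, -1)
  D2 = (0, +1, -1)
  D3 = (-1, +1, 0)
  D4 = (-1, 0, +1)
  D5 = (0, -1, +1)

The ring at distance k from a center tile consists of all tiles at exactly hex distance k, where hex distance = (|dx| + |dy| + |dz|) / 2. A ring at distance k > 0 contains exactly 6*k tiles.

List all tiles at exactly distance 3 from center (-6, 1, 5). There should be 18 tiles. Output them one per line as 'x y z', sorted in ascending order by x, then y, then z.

Answer: -9 1 8
-9 2 7
-9 3 6
-9 4 5
-8 0 8
-8 4 4
-7 -1 8
-7 4 3
-6 -2 8
-6 4 2
-5 -2 7
-5 3 2
-4 -2 6
-4 2 2
-3 -2 5
-3 -1 4
-3 0 3
-3 1 2

Derivation:
Walk ring at distance 3 from (-6, 1, 5):
Start at center + D4*3 = (-9, 1, 8)
  hex 0: (-9, 1, 8)
  hex 1: (-8, 0, 8)
  hex 2: (-7, -1, 8)
  hex 3: (-6, -2, 8)
  hex 4: (-5, -2, 7)
  hex 5: (-4, -2, 6)
  hex 6: (-3, -2, 5)
  hex 7: (-3, -1, 4)
  hex 8: (-3, 0, 3)
  hex 9: (-3, 1, 2)
  hex 10: (-4, 2, 2)
  hex 11: (-5, 3, 2)
  hex 12: (-6, 4, 2)
  hex 13: (-7, 4, 3)
  hex 14: (-8, 4, 4)
  hex 15: (-9, 4, 5)
  hex 16: (-9, 3, 6)
  hex 17: (-9, 2, 7)
Sorted: 18 hexes.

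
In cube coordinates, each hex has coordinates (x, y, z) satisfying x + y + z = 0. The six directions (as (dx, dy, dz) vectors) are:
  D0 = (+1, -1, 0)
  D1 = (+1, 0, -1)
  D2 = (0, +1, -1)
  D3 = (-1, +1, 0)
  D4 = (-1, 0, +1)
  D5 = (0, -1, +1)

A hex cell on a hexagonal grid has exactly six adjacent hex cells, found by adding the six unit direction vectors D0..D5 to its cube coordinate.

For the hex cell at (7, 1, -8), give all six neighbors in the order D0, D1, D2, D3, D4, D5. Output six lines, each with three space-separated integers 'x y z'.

Answer: 8 0 -8
8 1 -9
7 2 -9
6 2 -8
6 1 -7
7 0 -7

Derivation:
Center: (7, 1, -8). Add each direction:
  D0: (7, 1, -8) + (1, -1, 0) = (8, 0, -8)
  D1: (7, 1, -8) + (1, 0, -1) = (8, 1, -9)
  D2: (7, 1, -8) + (0, 1, -1) = (7, 2, -9)
  D3: (7, 1, -8) + (-1, 1, 0) = (6, 2, -8)
  D4: (7, 1, -8) + (-1, 0, 1) = (6, 1, -7)
  D5: (7, 1, -8) + (0, -1, 1) = (7, 0, -7)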